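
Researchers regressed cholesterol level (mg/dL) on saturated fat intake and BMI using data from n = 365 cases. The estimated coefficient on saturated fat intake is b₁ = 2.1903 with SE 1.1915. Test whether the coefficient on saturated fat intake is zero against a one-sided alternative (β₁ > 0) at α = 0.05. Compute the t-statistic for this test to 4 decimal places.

t = 1.8383

H₀: β₁ = 0 vs H₁: β₁ > 0.
t = (b₁ − β₁⁰)/SE = 2.1903 / 1.1915 = 1.8383.
df = n − k − 1 = 365 − 2 − 1 = 362.
One-sided p ≈ 0.0334, which is < 0.05, so reject H₀.
There is evidence that the true slope on saturated fat intake is positive, holding the other predictors fixed.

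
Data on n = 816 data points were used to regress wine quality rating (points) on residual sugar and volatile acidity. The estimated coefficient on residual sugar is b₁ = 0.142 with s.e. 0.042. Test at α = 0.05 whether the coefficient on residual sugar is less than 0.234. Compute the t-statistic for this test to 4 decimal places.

t = -2.1905

H₀: β₁ = 0.234 vs H₁: β₁ < 0.234.
t = (b₁ − β₁⁰)/SE = (0.142 − 0.234) / 0.042 = -2.1905.
df = n − k − 1 = 816 − 2 − 1 = 813.
One-sided p ≈ 0.0144, which is < 0.05, so reject H₀.
There is evidence that the true slope on residual sugar is below 0.234 points per unit, holding the other predictors fixed.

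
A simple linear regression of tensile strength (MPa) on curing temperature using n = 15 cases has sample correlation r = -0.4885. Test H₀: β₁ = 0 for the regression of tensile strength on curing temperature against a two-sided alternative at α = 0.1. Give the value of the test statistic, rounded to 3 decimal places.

t = -2.019

t = r·√(n − 2)/√(1 − r²) = -0.4885·√13/√0.761368 = -2.019.
df = n − 2 = 13.
Two-sided p ≈ 0.0647, which is < 0.1, so reject H₀.
There is evidence of a linear association between curing temperature and tensile strength.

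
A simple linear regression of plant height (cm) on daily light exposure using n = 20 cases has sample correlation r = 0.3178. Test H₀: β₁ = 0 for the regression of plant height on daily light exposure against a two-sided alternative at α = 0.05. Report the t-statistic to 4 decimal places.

t = 1.4220

t = r·√(n − 2)/√(1 − r²) = 0.3178·√18/√0.899003 = 1.4220.
df = n − 2 = 18.
Two-sided p ≈ 0.1721, which is ≥ 0.05, so fail to reject H₀.
The data do not give significant evidence of a linear association between daily light exposure and plant height.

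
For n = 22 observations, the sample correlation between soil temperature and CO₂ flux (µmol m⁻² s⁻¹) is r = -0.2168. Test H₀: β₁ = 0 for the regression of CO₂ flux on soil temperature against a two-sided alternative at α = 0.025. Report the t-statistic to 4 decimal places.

t = -0.9932

t = r·√(n − 2)/√(1 − r²) = -0.2168·√20/√0.952998 = -0.9932.
df = n − 2 = 20.
Two-sided p ≈ 0.3325, which is ≥ 0.025, so fail to reject H₀.
The data do not give significant evidence of a linear association between soil temperature and CO₂ flux.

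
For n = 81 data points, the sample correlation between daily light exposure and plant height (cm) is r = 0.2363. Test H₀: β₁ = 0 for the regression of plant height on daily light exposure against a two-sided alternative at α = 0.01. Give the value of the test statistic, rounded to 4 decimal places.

t = r·√(n − 2)/√(1 − r²) = 0.2363·√79/√0.944162 = 2.1615.
df = n − 2 = 79.
Two-sided p ≈ 0.0337, which is ≥ 0.01, so fail to reject H₀.
The data do not give significant evidence of a linear association between daily light exposure and plant height.

t = 2.1615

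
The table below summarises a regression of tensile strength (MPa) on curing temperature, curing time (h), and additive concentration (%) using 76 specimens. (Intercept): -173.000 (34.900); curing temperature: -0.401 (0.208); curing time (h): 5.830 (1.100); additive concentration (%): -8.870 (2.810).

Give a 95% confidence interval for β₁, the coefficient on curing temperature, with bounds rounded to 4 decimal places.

Read off: b = -0.401, SE = 0.208 for curing temperature.
df = n − k − 1 = 76 − 3 − 1 = 72.
t* = t_{0.025, 72} = 1.993464.
Margin = t* × SE = 1.993464 × 0.208 = 0.414640.
CI: -0.401 ± 0.414640 → (-0.8156, 0.0136).

(-0.8156, 0.0136)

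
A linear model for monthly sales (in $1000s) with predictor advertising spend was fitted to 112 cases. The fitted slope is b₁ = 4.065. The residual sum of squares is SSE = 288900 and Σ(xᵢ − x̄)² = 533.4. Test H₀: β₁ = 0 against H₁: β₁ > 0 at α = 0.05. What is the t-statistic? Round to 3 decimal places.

MSE = SSE/(n − 2) = 288900/110 = 2626.36.
SE(b₁) = √(MSE/Sₓₓ) = √(2626.36/533.4) = 2.21897.
t = 4.065 / 2.21897 = 1.832.
df = n − 2 = 110.
One-sided p ≈ 0.0348, which is < 0.05, so reject H₀.
There is evidence that the true slope on advertising spend is positive.

t = 1.832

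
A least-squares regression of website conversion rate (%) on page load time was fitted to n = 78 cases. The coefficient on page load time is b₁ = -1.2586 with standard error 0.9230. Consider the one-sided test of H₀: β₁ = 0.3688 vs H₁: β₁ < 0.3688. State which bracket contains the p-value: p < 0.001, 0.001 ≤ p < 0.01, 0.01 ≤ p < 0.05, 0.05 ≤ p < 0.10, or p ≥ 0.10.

0.01 ≤ p < 0.05

t = (-1.2586 − 0.3688) / 0.9230 = -1.763.
df = n − 2 = 78 − 2 = 76.
One-sided p = P(T_{76} < t) ≈ 0.0409.
So 0.01 ≤ p < 0.05.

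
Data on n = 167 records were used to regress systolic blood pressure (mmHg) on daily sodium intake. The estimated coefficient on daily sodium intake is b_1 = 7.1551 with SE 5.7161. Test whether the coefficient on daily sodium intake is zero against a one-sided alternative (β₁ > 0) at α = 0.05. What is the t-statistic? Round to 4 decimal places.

t = 1.2517

H₀: β₁ = 0 vs H₁: β₁ > 0.
t = (b_1 − β₁⁰)/SE = 7.1551 / 5.7161 = 1.2517.
df = n − 2 = 167 − 2 = 165.
One-sided p ≈ 0.1062, which is ≥ 0.05, so fail to reject H₀.
The data do not give significant evidence that the true slope on daily sodium intake is positive.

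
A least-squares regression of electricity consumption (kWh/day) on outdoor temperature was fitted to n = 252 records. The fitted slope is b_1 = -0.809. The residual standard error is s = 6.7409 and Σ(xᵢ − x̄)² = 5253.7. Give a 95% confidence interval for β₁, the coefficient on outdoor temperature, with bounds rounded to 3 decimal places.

(-0.992, -0.626)

SE(b_1) = s/√Sₓₓ = 6.7409/√5253.7 = 0.0930005.
df = n − 2 = 250.
t* = t_{0.025, 250} = 1.969498.
Margin = t* × SE = 1.969498 × 0.0930005 = 0.18316.
CI: -0.809 ± 0.18316 → (-0.992, -0.626).
With 95% confidence, each one-unit increase in outdoor temperature is associated with a change of between -0.992 and -0.626 kWh/day in electricity consumption.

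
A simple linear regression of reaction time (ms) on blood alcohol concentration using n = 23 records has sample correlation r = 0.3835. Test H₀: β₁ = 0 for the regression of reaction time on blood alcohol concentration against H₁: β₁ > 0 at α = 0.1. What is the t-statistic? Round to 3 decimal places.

t = 1.903

t = r·√(n − 2)/√(1 − r²) = 0.3835·√21/√0.852928 = 1.903.
df = n − 2 = 21.
One-sided p ≈ 0.0354, which is < 0.1, so reject H₀.
There is evidence of a linear association between blood alcohol concentration and reaction time.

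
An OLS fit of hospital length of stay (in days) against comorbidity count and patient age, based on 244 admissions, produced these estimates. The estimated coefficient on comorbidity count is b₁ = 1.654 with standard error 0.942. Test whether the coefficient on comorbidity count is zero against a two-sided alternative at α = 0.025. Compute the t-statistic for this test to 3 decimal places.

H₀: β₁ = 0 vs H₁: β₁ ≠ 0.
t = (b₁ − β₁⁰)/SE = 1.654 / 0.942 = 1.756.
df = n − k − 1 = 244 − 2 − 1 = 241.
Two-sided p ≈ 0.0804, which is ≥ 0.025, so fail to reject H₀.
The data do not give significant evidence of an association between comorbidity count and hospital length of stay, after adjusting for the other predictors.

t = 1.756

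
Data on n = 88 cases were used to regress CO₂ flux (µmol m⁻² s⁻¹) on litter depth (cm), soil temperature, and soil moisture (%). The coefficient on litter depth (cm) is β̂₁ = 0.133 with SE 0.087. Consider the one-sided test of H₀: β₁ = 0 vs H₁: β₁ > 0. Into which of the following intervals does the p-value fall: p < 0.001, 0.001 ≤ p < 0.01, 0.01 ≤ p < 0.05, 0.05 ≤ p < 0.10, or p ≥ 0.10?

t = 0.133 / 0.087 = 1.529.
df = n − k − 1 = 88 − 3 − 1 = 84.
One-sided p = P(T_{84} > t) ≈ 0.0650.
So 0.05 ≤ p < 0.10.

0.05 ≤ p < 0.10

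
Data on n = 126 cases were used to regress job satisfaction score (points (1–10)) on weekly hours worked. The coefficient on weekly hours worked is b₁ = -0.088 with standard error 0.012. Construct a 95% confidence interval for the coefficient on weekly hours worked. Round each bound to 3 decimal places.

(-0.112, -0.064)

df = n − 2 = 126 − 2 = 124.
t* = t_{0.025, 124} = 1.97928.
Margin = t* × SE = 1.97928 × 0.012 = 0.02375.
CI: -0.088 ± 0.02375 → (-0.112, -0.064).
With 95% confidence, each one-unit increase in weekly hours worked is associated with a change of between -0.112 and -0.064 points (1–10) in job satisfaction score.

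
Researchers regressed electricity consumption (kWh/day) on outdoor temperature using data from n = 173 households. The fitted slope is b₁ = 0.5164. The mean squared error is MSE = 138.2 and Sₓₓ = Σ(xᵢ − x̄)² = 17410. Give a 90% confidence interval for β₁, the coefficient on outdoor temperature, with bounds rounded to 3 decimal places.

(0.369, 0.664)

SE(b₁) = √(MSE/Sₓₓ) = √(138.2/17410) = 0.0890953.
df = n − 2 = 171.
t* = t_{0.05, 171} = 1.653813.
Margin = t* × SE = 1.653813 × 0.0890953 = 0.14735.
CI: 0.5164 ± 0.14735 → (0.369, 0.664).
With 90% confidence, each one-unit increase in outdoor temperature is associated with a change of between 0.369 and 0.664 kWh/day in electricity consumption.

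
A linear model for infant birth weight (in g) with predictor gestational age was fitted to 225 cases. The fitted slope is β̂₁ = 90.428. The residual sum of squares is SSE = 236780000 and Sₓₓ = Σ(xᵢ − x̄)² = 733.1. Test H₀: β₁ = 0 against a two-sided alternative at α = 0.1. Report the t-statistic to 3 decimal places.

MSE = SSE/(n − 2) = 236780000/223 = 1.06179e+06.
SE(β̂₁) = √(MSE/Sₓₓ) = √(1.06179e+06/733.1) = 38.0573.
t = 90.428 / 38.0573 = 2.376.
df = n − 2 = 223.
Two-sided p ≈ 0.0183, which is < 0.1, so reject H₀.
There is evidence that gestational age is associated with infant birth weight.

t = 2.376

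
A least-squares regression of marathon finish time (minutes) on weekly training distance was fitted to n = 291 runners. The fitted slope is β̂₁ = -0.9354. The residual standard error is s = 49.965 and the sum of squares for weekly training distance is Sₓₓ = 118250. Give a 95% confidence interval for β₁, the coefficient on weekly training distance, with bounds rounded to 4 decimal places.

SE(β̂₁) = s/√Sₓₓ = 49.965/√118250 = 0.1453.
df = n − 2 = 289.
t* = t_{0.025, 289} = 1.968206.
Margin = t* × SE = 1.968206 × 0.1453 = 0.285980.
CI: -0.9354 ± 0.285980 → (-1.2214, -0.6494).
With 95% confidence, each one-unit increase in weekly training distance is associated with a change of between -1.2214 and -0.6494 minutes in marathon finish time.

(-1.2214, -0.6494)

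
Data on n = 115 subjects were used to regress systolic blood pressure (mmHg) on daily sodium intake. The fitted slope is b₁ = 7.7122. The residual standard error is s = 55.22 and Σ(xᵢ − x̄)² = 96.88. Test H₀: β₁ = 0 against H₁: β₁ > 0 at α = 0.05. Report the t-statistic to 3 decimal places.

t = 1.375

SE(b₁) = s/√Sₓₓ = 55.22/√96.88 = 5.61021.
t = 7.7122 / 5.61021 = 1.375.
df = n − 2 = 113.
One-sided p ≈ 0.0860, which is ≥ 0.05, so fail to reject H₀.
The data do not give significant evidence that the true slope on daily sodium intake is positive.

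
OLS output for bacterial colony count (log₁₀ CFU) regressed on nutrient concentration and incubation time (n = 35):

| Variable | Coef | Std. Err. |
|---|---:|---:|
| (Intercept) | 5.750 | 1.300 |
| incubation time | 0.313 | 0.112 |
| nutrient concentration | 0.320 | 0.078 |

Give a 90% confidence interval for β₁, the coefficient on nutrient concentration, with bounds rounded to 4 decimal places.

(0.1879, 0.4521)

Read off: b = 0.320, SE = 0.078 for nutrient concentration.
df = n − k − 1 = 35 − 2 − 1 = 32.
t* = t_{0.05, 32} = 1.693889.
Margin = t* × SE = 1.693889 × 0.078 = 0.132123.
CI: 0.320 ± 0.132123 → (0.1879, 0.4521).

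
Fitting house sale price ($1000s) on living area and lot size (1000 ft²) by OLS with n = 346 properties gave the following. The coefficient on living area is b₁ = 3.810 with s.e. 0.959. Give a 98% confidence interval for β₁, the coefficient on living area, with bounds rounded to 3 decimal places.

(1.569, 6.051)

df = n − k − 1 = 346 − 2 − 1 = 343.
t* = t_{0.01, 343} = 2.337269.
Margin = t* × SE = 2.337269 × 0.959 = 2.24144.
CI: 3.810 ± 2.24144 → (1.569, 6.051).
With 98% confidence, each one-unit increase in living area is associated with a change of between 1.569 and 6.051 $1000s in house sale price, holding the other predictors fixed.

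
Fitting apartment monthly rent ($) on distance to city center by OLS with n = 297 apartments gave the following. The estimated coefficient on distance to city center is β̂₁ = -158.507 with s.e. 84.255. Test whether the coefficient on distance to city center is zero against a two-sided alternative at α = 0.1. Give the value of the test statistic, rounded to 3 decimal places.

H₀: β₁ = 0 vs H₁: β₁ ≠ 0.
t = (β̂₁ − β₁⁰)/SE = -158.507 / 84.255 = -1.881.
df = n − 2 = 297 − 2 = 295.
Two-sided p ≈ 0.0609, which is < 0.1, so reject H₀.
There is evidence that distance to city center is associated with apartment monthly rent.

t = -1.881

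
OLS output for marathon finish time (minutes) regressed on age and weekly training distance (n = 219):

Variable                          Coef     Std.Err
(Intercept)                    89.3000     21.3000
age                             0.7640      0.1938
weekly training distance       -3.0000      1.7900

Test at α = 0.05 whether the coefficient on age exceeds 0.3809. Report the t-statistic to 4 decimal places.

t = 1.9768

Read off: b = 0.7640, SE = 0.1938 for age.
H₀: β₁ = 0.3809 vs H₁: β₁ > 0.3809.
t = (0.7640 − 0.3809) / 0.1938 = 1.9768.
df = n − k − 1 = 219 − 2 − 1 = 216.
One-sided p ≈ 0.0247, which is < 0.05, so reject H₀.
There is evidence that the true slope on age exceeds 0.3809 minutes per unit, holding the other predictors fixed.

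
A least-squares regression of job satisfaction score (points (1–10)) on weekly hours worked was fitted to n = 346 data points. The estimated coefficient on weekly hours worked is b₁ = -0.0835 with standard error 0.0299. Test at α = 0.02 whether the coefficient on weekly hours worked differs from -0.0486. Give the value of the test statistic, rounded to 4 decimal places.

t = -1.1672

H₀: β₁ = -0.0486 vs H₁: β₁ ≠ -0.0486.
t = (b₁ − β₁⁰)/SE = (-0.0835 − (-0.0486)) / 0.0299 = -1.1672.
df = n − 2 = 346 − 2 = 344.
Two-sided p ≈ 0.2439, which is ≥ 0.02, so fail to reject H₀.
The data are consistent with a true slope of -0.0486 points (1–10) per unit of weekly hours worked.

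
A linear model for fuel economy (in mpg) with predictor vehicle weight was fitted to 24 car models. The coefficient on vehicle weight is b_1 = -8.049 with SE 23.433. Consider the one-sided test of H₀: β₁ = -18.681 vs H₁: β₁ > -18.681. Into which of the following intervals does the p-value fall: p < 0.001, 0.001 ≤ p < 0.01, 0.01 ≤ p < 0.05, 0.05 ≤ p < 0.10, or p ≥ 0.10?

p ≥ 0.10

t = (-8.049 − (-18.681)) / 23.433 = 0.454.
df = n − 2 = 24 − 2 = 22.
One-sided p = P(T_{22} > t) ≈ 0.3272.
So p ≥ 0.10.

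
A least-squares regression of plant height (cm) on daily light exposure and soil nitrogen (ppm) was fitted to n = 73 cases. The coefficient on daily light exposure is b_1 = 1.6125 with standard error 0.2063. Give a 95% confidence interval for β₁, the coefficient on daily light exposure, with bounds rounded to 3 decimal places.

df = n − k − 1 = 73 − 2 − 1 = 70.
t* = t_{0.025, 70} = 1.994437.
Margin = t* × SE = 1.994437 × 0.2063 = 0.41145.
CI: 1.6125 ± 0.41145 → (1.201, 2.024).
With 95% confidence, each one-unit increase in daily light exposure is associated with a change of between 1.201 and 2.024 cm in plant height, holding the other predictors fixed.

(1.201, 2.024)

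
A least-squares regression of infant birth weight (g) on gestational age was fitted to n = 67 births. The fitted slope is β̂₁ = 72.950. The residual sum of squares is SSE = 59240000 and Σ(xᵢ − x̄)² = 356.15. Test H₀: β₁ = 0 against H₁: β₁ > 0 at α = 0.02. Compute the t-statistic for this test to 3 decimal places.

t = 1.442

MSE = SSE/(n − 2) = 59240000/65 = 911385.
SE(β̂₁) = √(MSE/Sₓₓ) = √(911385/356.15) = 50.5865.
t = 72.950 / 50.5865 = 1.442.
df = n − 2 = 65.
One-sided p ≈ 0.0770, which is ≥ 0.02, so fail to reject H₀.
The data do not give significant evidence that the true slope on gestational age is positive.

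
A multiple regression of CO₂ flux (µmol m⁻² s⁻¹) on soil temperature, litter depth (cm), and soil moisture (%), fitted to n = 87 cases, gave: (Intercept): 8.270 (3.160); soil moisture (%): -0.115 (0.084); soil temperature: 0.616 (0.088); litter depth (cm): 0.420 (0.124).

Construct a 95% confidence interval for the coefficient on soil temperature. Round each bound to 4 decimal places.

(0.4410, 0.7910)

Read off: b = 0.616, SE = 0.088 for soil temperature.
df = n − k − 1 = 87 − 3 − 1 = 83.
t* = t_{0.025, 83} = 1.98896.
Margin = t* × SE = 1.98896 × 0.088 = 0.175028.
CI: 0.616 ± 0.175028 → (0.4410, 0.7910).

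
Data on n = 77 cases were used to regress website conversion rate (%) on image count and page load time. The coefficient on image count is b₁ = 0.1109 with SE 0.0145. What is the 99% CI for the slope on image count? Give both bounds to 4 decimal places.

df = n − k − 1 = 77 − 2 − 1 = 74.
t* = t_{0.005, 74} = 2.643913.
Margin = t* × SE = 2.643913 × 0.0145 = 0.038337.
CI: 0.1109 ± 0.038337 → (0.0726, 0.1492).
With 99% confidence, each one-unit increase in image count is associated with a change of between 0.0726 and 0.1492 % in website conversion rate, holding the other predictors fixed.

(0.0726, 0.1492)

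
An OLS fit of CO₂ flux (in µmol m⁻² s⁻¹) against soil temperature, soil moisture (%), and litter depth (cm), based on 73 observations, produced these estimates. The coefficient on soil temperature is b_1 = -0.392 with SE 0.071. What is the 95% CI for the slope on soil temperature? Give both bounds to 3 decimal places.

df = n − k − 1 = 73 − 3 − 1 = 69.
t* = t_{0.025, 69} = 1.994945.
Margin = t* × SE = 1.994945 × 0.071 = 0.14164.
CI: -0.392 ± 0.14164 → (-0.534, -0.250).
With 95% confidence, each one-unit increase in soil temperature is associated with a change of between -0.534 and -0.250 µmol m⁻² s⁻¹ in CO₂ flux, holding the other predictors fixed.

(-0.534, -0.250)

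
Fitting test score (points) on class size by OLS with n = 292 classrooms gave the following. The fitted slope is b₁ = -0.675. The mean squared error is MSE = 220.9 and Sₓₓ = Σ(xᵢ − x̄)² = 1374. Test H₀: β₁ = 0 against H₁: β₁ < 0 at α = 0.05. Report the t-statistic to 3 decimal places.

t = -1.683

SE(b₁) = √(MSE/Sₓₓ) = √(220.9/1374) = 0.400963.
t = -0.675 / 0.400963 = -1.683.
df = n − 2 = 290.
One-sided p ≈ 0.0467, which is < 0.05, so reject H₀.
There is evidence that the true slope on class size is negative.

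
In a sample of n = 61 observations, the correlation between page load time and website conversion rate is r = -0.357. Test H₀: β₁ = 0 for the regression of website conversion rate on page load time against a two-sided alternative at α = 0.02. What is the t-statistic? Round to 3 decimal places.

t = -2.936

t = r·√(n − 2)/√(1 − r²) = -0.357·√59/√0.872551 = -2.936.
df = n − 2 = 59.
Two-sided p ≈ 0.0047, which is < 0.02, so reject H₀.
There is evidence of a linear association between page load time and website conversion rate.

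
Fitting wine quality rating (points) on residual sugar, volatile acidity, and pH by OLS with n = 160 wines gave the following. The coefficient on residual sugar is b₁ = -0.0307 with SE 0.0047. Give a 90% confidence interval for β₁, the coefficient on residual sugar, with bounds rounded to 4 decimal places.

(-0.0385, -0.0229)

df = n − k − 1 = 160 − 3 − 1 = 156.
t* = t_{0.05, 156} = 1.65468.
Margin = t* × SE = 1.65468 × 0.0047 = 0.007777.
CI: -0.0307 ± 0.007777 → (-0.0385, -0.0229).
With 90% confidence, each one-unit increase in residual sugar is associated with a change of between -0.0385 and -0.0229 points in wine quality rating, holding the other predictors fixed.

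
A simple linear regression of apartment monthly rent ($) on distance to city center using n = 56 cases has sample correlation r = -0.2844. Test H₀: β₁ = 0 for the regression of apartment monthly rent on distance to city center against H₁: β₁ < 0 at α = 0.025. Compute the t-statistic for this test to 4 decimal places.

t = -2.1799

t = r·√(n − 2)/√(1 − r²) = -0.2844·√54/√0.919117 = -2.1799.
df = n − 2 = 54.
One-sided p ≈ 0.0168, which is < 0.025, so reject H₀.
There is evidence of a linear association between distance to city center and apartment monthly rent.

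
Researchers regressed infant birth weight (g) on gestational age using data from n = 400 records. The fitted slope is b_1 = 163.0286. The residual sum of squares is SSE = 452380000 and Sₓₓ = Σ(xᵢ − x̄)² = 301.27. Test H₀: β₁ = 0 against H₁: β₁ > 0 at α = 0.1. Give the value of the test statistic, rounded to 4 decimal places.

t = 2.6542

MSE = SSE/(n − 2) = 452380000/398 = 1.13663e+06.
SE(b_1) = √(MSE/Sₓₓ) = √(1.13663e+06/301.27) = 61.4232.
t = 163.0286 / 61.4232 = 2.6542.
df = n − 2 = 398.
One-sided p ≈ 0.0041, which is < 0.1, so reject H₀.
There is evidence that the true slope on gestational age is positive.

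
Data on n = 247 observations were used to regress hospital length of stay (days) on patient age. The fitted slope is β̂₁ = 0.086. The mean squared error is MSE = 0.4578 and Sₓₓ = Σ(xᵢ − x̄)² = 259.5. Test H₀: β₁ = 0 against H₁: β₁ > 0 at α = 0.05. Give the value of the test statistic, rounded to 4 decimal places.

SE(β̂₁) = √(MSE/Sₓₓ) = √(0.4578/259.5) = 0.0420019.
t = 0.086 / 0.0420019 = 2.0475.
df = n − 2 = 245.
One-sided p ≈ 0.0208, which is < 0.05, so reject H₀.
There is evidence that the true slope on patient age is positive.

t = 2.0475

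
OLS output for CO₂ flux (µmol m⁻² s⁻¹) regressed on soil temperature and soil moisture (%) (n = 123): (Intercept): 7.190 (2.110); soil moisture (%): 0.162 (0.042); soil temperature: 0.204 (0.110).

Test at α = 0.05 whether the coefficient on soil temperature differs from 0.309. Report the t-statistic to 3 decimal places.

Read off: b = 0.204, SE = 0.110 for soil temperature.
H₀: β₁ = 0.309 vs H₁: β₁ ≠ 0.309.
t = (0.204 − 0.309) / 0.110 = -0.955.
df = n − k − 1 = 123 − 2 − 1 = 120.
Two-sided p ≈ 0.3417, which is ≥ 0.05, so fail to reject H₀.
The data are consistent with a true slope of 0.309 µmol m⁻² s⁻¹ per unit of soil temperature, holding the other predictors fixed.

t = -0.955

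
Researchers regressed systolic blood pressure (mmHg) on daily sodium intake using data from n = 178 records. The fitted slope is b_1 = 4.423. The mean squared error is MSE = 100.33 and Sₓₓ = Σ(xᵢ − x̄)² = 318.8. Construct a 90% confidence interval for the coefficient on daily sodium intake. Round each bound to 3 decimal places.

SE(b_1) = √(MSE/Sₓₓ) = √(100.33/318.8) = 0.560991.
df = n − 2 = 176.
t* = t_{0.05, 176} = 1.653557.
Margin = t* × SE = 1.653557 × 0.560991 = 0.92763.
CI: 4.423 ± 0.92763 → (3.495, 5.351).
With 90% confidence, each one-unit increase in daily sodium intake is associated with a change of between 3.495 and 5.351 mmHg in systolic blood pressure.

(3.495, 5.351)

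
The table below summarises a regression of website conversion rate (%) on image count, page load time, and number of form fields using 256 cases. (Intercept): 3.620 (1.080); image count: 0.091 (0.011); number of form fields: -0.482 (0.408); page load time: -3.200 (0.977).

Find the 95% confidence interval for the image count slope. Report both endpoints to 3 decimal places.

Read off: b = 0.091, SE = 0.011 for image count.
df = n − k − 1 = 256 − 3 − 1 = 252.
t* = t_{0.025, 252} = 1.969422.
Margin = t* × SE = 1.969422 × 0.011 = 0.02166.
CI: 0.091 ± 0.02166 → (0.069, 0.113).

(0.069, 0.113)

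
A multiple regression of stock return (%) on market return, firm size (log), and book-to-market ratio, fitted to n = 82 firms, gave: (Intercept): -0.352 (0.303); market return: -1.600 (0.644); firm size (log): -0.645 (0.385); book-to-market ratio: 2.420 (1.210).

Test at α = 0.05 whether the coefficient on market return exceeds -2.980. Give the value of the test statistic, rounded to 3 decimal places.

Read off: b = -1.600, SE = 0.644 for market return.
H₀: β₁ = -2.980 vs H₁: β₁ > -2.980.
t = (-1.600 − (-2.980)) / 0.644 = 2.143.
df = n − k − 1 = 82 − 3 − 1 = 78.
One-sided p ≈ 0.0176, which is < 0.05, so reject H₀.
There is evidence that the true slope on market return exceeds -2.980 % per unit, holding the other predictors fixed.

t = 2.143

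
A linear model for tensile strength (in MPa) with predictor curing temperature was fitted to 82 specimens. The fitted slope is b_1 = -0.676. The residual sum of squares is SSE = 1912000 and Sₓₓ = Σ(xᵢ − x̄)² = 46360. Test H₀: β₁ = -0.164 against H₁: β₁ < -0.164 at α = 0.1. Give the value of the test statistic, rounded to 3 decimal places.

MSE = SSE/(n − 2) = 1912000/80 = 23900.
SE(b_1) = √(MSE/Sₓₓ) = √(23900/46360) = 0.718005.
t = (-0.676 − (-0.164)) / 0.718005 = -0.713.
df = n − 2 = 80.
One-sided p ≈ 0.2389, which is ≥ 0.1, so fail to reject H₀.
The data do not give significant evidence that the true slope on curing temperature is below -0.164 MPa per unit.

t = -0.713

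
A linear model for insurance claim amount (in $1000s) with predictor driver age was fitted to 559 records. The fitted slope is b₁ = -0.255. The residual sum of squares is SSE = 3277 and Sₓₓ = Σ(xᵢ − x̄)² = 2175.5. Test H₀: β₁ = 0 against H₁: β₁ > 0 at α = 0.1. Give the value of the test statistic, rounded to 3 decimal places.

MSE = SSE/(n − 2) = 3277/557 = 5.8833.
SE(b₁) = √(MSE/Sₓₓ) = √(5.8833/2175.5) = 0.0520033.
t = -0.255 / 0.0520033 = -4.904.
df = n − 2 = 557.
One-sided p ≈ 1.0000, which is ≥ 0.1, so fail to reject H₀.
The data do not give significant evidence that the true slope on driver age is positive.

t = -4.904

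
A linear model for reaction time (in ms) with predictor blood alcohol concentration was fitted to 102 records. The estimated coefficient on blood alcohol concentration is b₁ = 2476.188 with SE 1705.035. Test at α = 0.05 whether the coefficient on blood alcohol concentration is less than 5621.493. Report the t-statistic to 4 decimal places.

H₀: β₁ = 5621.493 vs H₁: β₁ < 5621.493.
t = (b₁ − β₁⁰)/SE = (2476.188 − 5621.493) / 1705.035 = -1.8447.
df = n − 2 = 102 − 2 = 100.
One-sided p ≈ 0.0340, which is < 0.05, so reject H₀.
There is evidence that the true slope on blood alcohol concentration is below 5621.493 ms per unit.

t = -1.8447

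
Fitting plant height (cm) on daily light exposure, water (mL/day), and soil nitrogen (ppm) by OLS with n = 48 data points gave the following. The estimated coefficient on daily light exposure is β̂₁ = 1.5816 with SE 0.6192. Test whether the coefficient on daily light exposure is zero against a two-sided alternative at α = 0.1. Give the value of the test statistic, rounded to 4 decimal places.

H₀: β₁ = 0 vs H₁: β₁ ≠ 0.
t = (β̂₁ − β₁⁰)/SE = 1.5816 / 0.6192 = 2.5543.
df = n − k − 1 = 48 − 3 − 1 = 44.
Two-sided p ≈ 0.0142, which is < 0.1, so reject H₀.
There is evidence that daily light exposure is associated with plant height, holding the other predictors fixed.

t = 2.5543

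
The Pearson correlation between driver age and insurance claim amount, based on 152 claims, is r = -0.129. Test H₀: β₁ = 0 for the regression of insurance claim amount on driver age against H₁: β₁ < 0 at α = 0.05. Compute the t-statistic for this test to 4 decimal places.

t = r·√(n − 2)/√(1 − r²) = -0.129·√150/√0.983359 = -1.5932.
df = n − 2 = 150.
One-sided p ≈ 0.0566, which is ≥ 0.05, so fail to reject H₀.
The data do not give significant evidence of a linear association between driver age and insurance claim amount.

t = -1.5932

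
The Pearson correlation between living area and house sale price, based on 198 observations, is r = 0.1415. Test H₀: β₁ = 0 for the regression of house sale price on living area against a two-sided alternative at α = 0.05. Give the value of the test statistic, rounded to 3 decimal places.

t = 2.001

t = r·√(n − 2)/√(1 − r²) = 0.1415·√196/√0.979978 = 2.001.
df = n − 2 = 196.
Two-sided p ≈ 0.0468, which is < 0.05, so reject H₀.
There is evidence of a linear association between living area and house sale price.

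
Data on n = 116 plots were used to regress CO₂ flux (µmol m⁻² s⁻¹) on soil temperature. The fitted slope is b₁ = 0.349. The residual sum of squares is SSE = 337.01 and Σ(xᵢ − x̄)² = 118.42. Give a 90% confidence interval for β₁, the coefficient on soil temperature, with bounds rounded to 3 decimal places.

(0.087, 0.611)

MSE = SSE/(n − 2) = 337.01/114 = 2.95623.
SE(b₁) = √(MSE/Sₓₓ) = √(2.95623/118.42) = 0.158.
df = n − 2 = 114.
t* = t_{0.05, 114} = 1.65833.
Margin = t* × SE = 1.65833 × 0.158 = 0.26202.
CI: 0.349 ± 0.26202 → (0.087, 0.611).
With 90% confidence, each one-unit increase in soil temperature is associated with a change of between 0.087 and 0.611 µmol m⁻² s⁻¹ in CO₂ flux.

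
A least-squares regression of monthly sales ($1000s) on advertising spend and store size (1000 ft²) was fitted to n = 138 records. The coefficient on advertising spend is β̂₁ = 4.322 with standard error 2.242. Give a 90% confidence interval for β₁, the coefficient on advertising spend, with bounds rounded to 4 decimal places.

df = n − k − 1 = 138 − 2 − 1 = 135.
t* = t_{0.05, 135} = 1.656219.
Margin = t* × SE = 1.656219 × 2.242 = 3.713243.
CI: 4.322 ± 3.713243 → (0.6088, 8.0352).
With 90% confidence, each one-unit increase in advertising spend is associated with a change of between 0.6088 and 8.0352 $1000s in monthly sales, holding the other predictors fixed.

(0.6088, 8.0352)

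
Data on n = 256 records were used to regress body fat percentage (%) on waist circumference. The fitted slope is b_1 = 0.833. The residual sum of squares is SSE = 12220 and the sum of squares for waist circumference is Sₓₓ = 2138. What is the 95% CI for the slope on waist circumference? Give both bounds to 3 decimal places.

(0.538, 1.128)

MSE = SSE/(n − 2) = 12220/254 = 48.1102.
SE(b_1) = √(MSE/Sₓₓ) = √(48.1102/2138) = 0.150008.
df = n − 2 = 254.
t* = t_{0.025, 254} = 1.969348.
Margin = t* × SE = 1.969348 × 0.150008 = 0.29542.
CI: 0.833 ± 0.29542 → (0.538, 1.128).
With 95% confidence, each one-unit increase in waist circumference is associated with a change of between 0.538 and 1.128 % in body fat percentage.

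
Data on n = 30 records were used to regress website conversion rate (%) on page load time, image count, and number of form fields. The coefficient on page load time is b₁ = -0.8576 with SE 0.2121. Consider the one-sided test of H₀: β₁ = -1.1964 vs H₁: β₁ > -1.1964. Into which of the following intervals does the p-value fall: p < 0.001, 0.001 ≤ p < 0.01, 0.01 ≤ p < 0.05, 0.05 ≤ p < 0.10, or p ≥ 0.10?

t = (-0.8576 − (-1.1964)) / 0.2121 = 1.597.
df = n − k − 1 = 30 − 3 − 1 = 26.
One-sided p = P(T_{26} > t) ≈ 0.0611.
So 0.05 ≤ p < 0.10.

0.05 ≤ p < 0.10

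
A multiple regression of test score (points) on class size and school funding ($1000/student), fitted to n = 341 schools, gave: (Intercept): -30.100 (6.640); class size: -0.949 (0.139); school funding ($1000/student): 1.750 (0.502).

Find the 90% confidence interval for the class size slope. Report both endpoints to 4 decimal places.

(-1.1783, -0.7197)

Read off: b = -0.949, SE = 0.139 for class size.
df = n − k − 1 = 341 − 2 − 1 = 338.
t* = t_{0.05, 338} = 1.649374.
Margin = t* × SE = 1.649374 × 0.139 = 0.229263.
CI: -0.949 ± 0.229263 → (-1.1783, -0.7197).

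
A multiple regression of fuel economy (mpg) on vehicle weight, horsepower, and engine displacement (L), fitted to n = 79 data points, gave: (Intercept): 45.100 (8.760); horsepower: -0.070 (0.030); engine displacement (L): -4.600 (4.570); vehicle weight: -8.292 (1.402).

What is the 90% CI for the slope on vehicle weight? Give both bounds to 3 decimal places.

(-10.627, -5.957)

Read off: b = -8.292, SE = 1.402 for vehicle weight.
df = n − k − 1 = 79 − 3 − 1 = 75.
t* = t_{0.05, 75} = 1.665425.
Margin = t* × SE = 1.665425 × 1.402 = 2.33493.
CI: -8.292 ± 2.33493 → (-10.627, -5.957).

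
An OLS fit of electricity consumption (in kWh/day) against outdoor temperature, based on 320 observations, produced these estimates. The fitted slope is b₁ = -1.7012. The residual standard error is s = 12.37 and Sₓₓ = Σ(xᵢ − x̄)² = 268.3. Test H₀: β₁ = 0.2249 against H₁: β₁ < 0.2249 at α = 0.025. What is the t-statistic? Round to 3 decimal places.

SE(b₁) = s/√Sₓₓ = 12.37/√268.3 = 0.755195.
t = (-1.7012 − 0.2249) / 0.755195 = -2.550.
df = n − 2 = 318.
One-sided p ≈ 0.0056, which is < 0.025, so reject H₀.
There is evidence that the true slope on outdoor temperature is below 0.2249 kWh/day per unit.

t = -2.550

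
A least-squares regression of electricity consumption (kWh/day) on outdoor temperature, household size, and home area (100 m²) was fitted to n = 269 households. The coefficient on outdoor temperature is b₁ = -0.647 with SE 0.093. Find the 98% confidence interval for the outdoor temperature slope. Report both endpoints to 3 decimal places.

(-0.865, -0.429)

df = n − k − 1 = 269 − 3 − 1 = 265.
t* = t_{0.01, 265} = 2.340502.
Margin = t* × SE = 2.340502 × 0.093 = 0.21767.
CI: -0.647 ± 0.21767 → (-0.865, -0.429).
With 98% confidence, each one-unit increase in outdoor temperature is associated with a change of between -0.865 and -0.429 kWh/day in electricity consumption, holding the other predictors fixed.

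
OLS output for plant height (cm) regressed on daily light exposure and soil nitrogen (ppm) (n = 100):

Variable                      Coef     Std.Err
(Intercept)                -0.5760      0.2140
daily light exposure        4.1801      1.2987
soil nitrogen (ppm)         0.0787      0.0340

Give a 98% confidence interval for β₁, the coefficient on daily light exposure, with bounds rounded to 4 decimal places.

Read off: b = 4.1801, SE = 1.2987 for daily light exposure.
df = n − k − 1 = 100 − 2 − 1 = 97.
t* = t_{0.01, 97} = 2.365407.
Margin = t* × SE = 2.365407 × 1.2987 = 3.071954.
CI: 4.1801 ± 3.071954 → (1.1081, 7.2521).

(1.1081, 7.2521)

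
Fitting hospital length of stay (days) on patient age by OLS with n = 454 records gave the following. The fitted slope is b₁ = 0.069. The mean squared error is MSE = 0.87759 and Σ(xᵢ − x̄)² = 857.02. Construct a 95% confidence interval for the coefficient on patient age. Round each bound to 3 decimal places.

(0.006, 0.132)

SE(b₁) = √(MSE/Sₓₓ) = √(0.87759/857.02) = 0.032.
df = n − 2 = 452.
t* = t_{0.025, 452} = 1.965226.
Margin = t* × SE = 1.965226 × 0.032 = 0.06289.
CI: 0.069 ± 0.06289 → (0.006, 0.132).
With 95% confidence, each one-unit increase in patient age is associated with a change of between 0.006 and 0.132 days in hospital length of stay.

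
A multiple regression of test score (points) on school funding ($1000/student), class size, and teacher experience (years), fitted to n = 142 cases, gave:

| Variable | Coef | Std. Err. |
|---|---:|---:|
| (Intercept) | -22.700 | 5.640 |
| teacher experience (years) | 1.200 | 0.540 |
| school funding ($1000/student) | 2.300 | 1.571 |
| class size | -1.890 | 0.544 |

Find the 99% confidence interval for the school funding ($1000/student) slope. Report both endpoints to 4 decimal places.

(-1.8033, 6.4033)

Read off: b = 2.300, SE = 1.571 for school funding ($1000/student).
df = n − k − 1 = 142 − 3 − 1 = 138.
t* = t_{0.005, 138} = 2.611925.
Margin = t* × SE = 2.611925 × 1.571 = 4.103334.
CI: 2.300 ± 4.103334 → (-1.8033, 6.4033).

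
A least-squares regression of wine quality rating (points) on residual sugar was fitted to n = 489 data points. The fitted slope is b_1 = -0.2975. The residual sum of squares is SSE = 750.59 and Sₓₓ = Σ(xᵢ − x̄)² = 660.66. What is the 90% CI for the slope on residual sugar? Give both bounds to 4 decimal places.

(-0.3771, -0.2179)

MSE = SSE/(n − 2) = 750.59/487 = 1.54125.
SE(b_1) = √(MSE/Sₓₓ) = √(1.54125/660.66) = 0.0483001.
df = n − 2 = 487.
t* = t_{0.05, 487} = 1.647989.
Margin = t* × SE = 1.647989 × 0.0483001 = 0.079598.
CI: -0.2975 ± 0.079598 → (-0.3771, -0.2179).
With 90% confidence, each one-unit increase in residual sugar is associated with a change of between -0.3771 and -0.2179 points in wine quality rating.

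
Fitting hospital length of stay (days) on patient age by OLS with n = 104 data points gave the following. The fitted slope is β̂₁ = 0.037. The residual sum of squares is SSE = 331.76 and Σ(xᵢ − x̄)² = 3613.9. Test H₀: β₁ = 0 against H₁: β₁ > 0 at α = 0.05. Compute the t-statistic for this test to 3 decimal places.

MSE = SSE/(n − 2) = 331.76/102 = 3.25255.
SE(β̂₁) = √(MSE/Sₓₓ) = √(3.25255/3613.9) = 0.0300002.
t = 0.037 / 0.0300002 = 1.233.
df = n − 2 = 102.
One-sided p ≈ 0.1101, which is ≥ 0.05, so fail to reject H₀.
The data do not give significant evidence that the true slope on patient age is positive.

t = 1.233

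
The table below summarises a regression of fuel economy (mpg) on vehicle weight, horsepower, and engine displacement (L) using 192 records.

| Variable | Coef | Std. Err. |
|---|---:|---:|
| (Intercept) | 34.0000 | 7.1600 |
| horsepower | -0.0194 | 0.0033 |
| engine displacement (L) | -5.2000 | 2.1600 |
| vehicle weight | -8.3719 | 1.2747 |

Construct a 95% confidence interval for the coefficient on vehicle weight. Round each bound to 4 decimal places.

(-10.8865, -5.8573)

Read off: b = -8.3719, SE = 1.2747 for vehicle weight.
df = n − k − 1 = 192 − 3 − 1 = 188.
t* = t_{0.025, 188} = 1.972663.
Margin = t* × SE = 1.972663 × 1.2747 = 2.514553.
CI: -8.3719 ± 2.514553 → (-10.8865, -5.8573).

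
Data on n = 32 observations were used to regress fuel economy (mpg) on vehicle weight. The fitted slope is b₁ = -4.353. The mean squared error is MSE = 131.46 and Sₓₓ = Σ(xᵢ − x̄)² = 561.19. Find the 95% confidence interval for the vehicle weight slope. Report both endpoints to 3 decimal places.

SE(b₁) = √(MSE/Sₓₓ) = √(131.46/561.19) = 0.483996.
df = n − 2 = 30.
t* = t_{0.025, 30} = 2.042272.
Margin = t* × SE = 2.042272 × 0.483996 = 0.98845.
CI: -4.353 ± 0.98845 → (-5.341, -3.365).
With 95% confidence, each one-unit increase in vehicle weight is associated with a change of between -5.341 and -3.365 mpg in fuel economy.

(-5.341, -3.365)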